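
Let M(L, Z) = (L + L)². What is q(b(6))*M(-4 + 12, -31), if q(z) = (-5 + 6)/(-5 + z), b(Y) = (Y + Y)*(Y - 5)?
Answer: 256/7 ≈ 36.571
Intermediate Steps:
b(Y) = 2*Y*(-5 + Y) (b(Y) = (2*Y)*(-5 + Y) = 2*Y*(-5 + Y))
q(z) = 1/(-5 + z)
M(L, Z) = 4*L² (M(L, Z) = (2*L)² = 4*L²)
q(b(6))*M(-4 + 12, -31) = (4*(-4 + 12)²)/(-5 + 2*6*(-5 + 6)) = (4*8²)/(-5 + 2*6*1) = (4*64)/(-5 + 12) = 256/7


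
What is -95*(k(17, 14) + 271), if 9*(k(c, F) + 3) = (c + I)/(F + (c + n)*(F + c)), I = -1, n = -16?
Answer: -2062564/81 ≈ -25464.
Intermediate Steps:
k(c, F) = -3 + (-1 + c)/(9*(F + (-16 + c)*(F + c))) (k(c, F) = -3 + ((c - 1)/(F + (c - 16)*(F + c)))/9 = -3 + ((-1 + c)/(F + (-16 + c)*(F + c)))/9 = -3 + (-1 + c)/(9*(F + (-16 + c)*(F + c))))
-95*(k(17, 14) + 271) = -95*((-1 - 27*17² + 405*14 + 433*17 - 27*14*17)/(9*(17² - 16*17 - 15*14 + 14*17)) + 271) = -95*((-1 - 27*289 + 5670 + 7361 - 6426)/(9*(289 - 272 - 210 + 238)) + 271) = -95*((⅑)*(-1 - 7803 + 5670 + 7361 - 6426)/45 + 271) = -95*((⅑)*(1/45)*(-1199) + 271) = -95*(-1199/405 + 271) = -95*108556/405 = -2062564/81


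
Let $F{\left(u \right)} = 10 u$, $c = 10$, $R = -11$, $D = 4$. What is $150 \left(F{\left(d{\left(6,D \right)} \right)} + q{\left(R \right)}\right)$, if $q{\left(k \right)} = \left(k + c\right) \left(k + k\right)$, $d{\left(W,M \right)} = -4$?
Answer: $-2700$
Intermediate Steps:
$q{\left(k \right)} = 2 k \left(10 + k\right)$ ($q{\left(k \right)} = \left(k + 10\right) \left(k + k\right) = \left(10 + k\right) 2 k = 2 k \left(10 + k\right)$)
$150 \left(F{\left(d{\left(6,D \right)} \right)} + q{\left(R \right)}\right) = 150 \left(10 \left(-4\right) + 2 \left(-11\right) \left(10 - 11\right)\right) = 150 \left(-40 + 2 \left(-11\right) \left(-1\right)\right) = 150 \left(-40 + 22\right) = 150 \left(-18\right) = -2700$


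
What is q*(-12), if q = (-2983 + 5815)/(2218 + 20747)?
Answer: -11328/7655 ≈ -1.4798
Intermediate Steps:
q = 944/7655 (q = 2832/22965 = 2832*(1/22965) = 944/7655 ≈ 0.12332)
q*(-12) = (944/7655)*(-12) = -11328/7655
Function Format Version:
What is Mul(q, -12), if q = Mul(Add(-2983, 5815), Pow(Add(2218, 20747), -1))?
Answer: Rational(-11328, 7655) ≈ -1.4798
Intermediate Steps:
q = Rational(944, 7655) (q = Mul(2832, Pow(22965, -1)) = Mul(2832, Rational(1, 22965)) = Rational(944, 7655) ≈ 0.12332)
Mul(q, -12) = Mul(Rational(944, 7655), -12) = Rational(-11328, 7655)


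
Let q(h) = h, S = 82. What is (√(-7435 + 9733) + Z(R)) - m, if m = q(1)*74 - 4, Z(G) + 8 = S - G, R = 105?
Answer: -101 + √2298 ≈ -53.063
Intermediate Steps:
Z(G) = 74 - G (Z(G) = -8 + (82 - G) = 74 - G)
m = 70 (m = 1*74 - 4 = 74 - 4 = 70)
(√(-7435 + 9733) + Z(R)) - m = (√(-7435 + 9733) + (74 - 1*105)) - 1*70 = (√2298 + (74 - 105)) - 70 = (√2298 - 31) - 70 = (-31 + √2298) - 70 = -101 + √2298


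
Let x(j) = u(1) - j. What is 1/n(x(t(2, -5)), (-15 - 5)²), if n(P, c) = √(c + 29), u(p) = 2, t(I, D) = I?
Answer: √429/429 ≈ 0.048280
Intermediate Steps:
x(j) = 2 - j
n(P, c) = √(29 + c)
1/n(x(t(2, -5)), (-15 - 5)²) = 1/(√(29 + (-15 - 5)²)) = 1/(√(29 + (-20)²)) = 1/(√(29 + 400)) = 1/(√429) = √429/429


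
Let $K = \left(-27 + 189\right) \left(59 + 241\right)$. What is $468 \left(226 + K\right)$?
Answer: $22850568$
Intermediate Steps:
$K = 48600$ ($K = 162 \cdot 300 = 48600$)
$468 \left(226 + K\right) = 468 \left(226 + 48600\right) = 468 \cdot 48826 = 22850568$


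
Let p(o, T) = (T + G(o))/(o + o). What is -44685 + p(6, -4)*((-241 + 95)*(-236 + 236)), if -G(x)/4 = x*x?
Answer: -44685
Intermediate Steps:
G(x) = -4*x**2 (G(x) = -4*x*x = -4*x**2)
p(o, T) = (T - 4*o**2)/(2*o) (p(o, T) = (T - 4*o**2)/(o + o) = (T - 4*o**2)/((2*o)) = (T - 4*o**2)*(1/(2*o)) = (T - 4*o**2)/(2*o))
-44685 + p(6, -4)*((-241 + 95)*(-236 + 236)) = -44685 + (-2*6 + (1/2)*(-4)/6)*((-241 + 95)*(-236 + 236)) = -44685 + (-12 + (1/2)*(-4)*(1/6))*(-146*0) = -44685 + (-12 - 1/3)*0 = -44685 - 37/3*0 = -44685 + 0 = -44685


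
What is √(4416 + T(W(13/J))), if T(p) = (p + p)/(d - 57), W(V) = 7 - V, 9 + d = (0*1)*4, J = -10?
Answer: √480875010/330 ≈ 66.451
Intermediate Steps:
d = -9 (d = -9 + (0*1)*4 = -9 + 0*4 = -9 + 0 = -9)
T(p) = -p/33 (T(p) = (p + p)/(-9 - 57) = (2*p)/(-66) = (2*p)*(-1/66) = -p/33)
√(4416 + T(W(13/J))) = √(4416 - (7 - 13/(-10))/33) = √(4416 - (7 - 13*(-1)/10)/33) = √(4416 - (7 - 1*(-13/10))/33) = √(4416 - (7 + 13/10)/33) = √(4416 - 1/33*83/10) = √(4416 - 83/330) = √(1457197/330) = √480875010/330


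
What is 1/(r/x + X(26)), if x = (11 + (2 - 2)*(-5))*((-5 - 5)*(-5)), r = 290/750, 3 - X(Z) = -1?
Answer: 41250/165029 ≈ 0.24996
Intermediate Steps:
X(Z) = 4 (X(Z) = 3 - 1*(-1) = 3 + 1 = 4)
r = 29/75 (r = 290*(1/750) = 29/75 ≈ 0.38667)
x = 550 (x = (11 + 0*(-5))*(-10*(-5)) = (11 + 0)*50 = 11*50 = 550)
1/(r/x + X(26)) = 1/((29/75)/550 + 4) = 1/((29/75)*(1/550) + 4) = 1/(29/41250 + 4) = 1/(165029/41250) = 41250/165029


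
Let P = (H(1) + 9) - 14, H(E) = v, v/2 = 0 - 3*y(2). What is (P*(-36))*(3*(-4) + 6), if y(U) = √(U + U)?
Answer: -3672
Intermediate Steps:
y(U) = √2*√U (y(U) = √(2*U) = √2*√U)
v = -12 (v = 2*(0 - 3*√2*√2) = 2*(0 - 3*2) = 2*(0 - 6) = 2*(-6) = -12)
H(E) = -12
P = -17 (P = (-12 + 9) - 14 = -3 - 14 = -17)
(P*(-36))*(3*(-4) + 6) = (-17*(-36))*(3*(-4) + 6) = 612*(-12 + 6) = 612*(-6) = -3672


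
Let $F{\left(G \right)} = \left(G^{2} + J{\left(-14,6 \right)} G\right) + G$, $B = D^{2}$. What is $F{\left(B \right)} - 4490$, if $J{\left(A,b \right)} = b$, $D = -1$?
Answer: $-4482$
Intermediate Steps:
$B = 1$ ($B = \left(-1\right)^{2} = 1$)
$F{\left(G \right)} = G^{2} + 7 G$ ($F{\left(G \right)} = \left(G^{2} + 6 G\right) + G = G^{2} + 7 G$)
$F{\left(B \right)} - 4490 = 1 \left(7 + 1\right) - 4490 = 1 \cdot 8 - 4490 = 8 - 4490 = -4482$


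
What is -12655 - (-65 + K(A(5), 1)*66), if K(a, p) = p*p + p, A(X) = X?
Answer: -12722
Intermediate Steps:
K(a, p) = p + p² (K(a, p) = p² + p = p + p²)
-12655 - (-65 + K(A(5), 1)*66) = -12655 - (-65 + (1*(1 + 1))*66) = -12655 - (-65 + (1*2)*66) = -12655 - (-65 + 2*66) = -12655 - (-65 + 132) = -12655 - 1*67 = -12655 - 67 = -12722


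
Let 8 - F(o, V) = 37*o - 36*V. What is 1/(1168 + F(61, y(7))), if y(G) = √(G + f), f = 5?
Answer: -1081/1153009 - 72*√3/1153009 ≈ -0.0010457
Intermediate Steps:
y(G) = √(5 + G) (y(G) = √(G + 5) = √(5 + G))
F(o, V) = 8 - 37*o + 36*V (F(o, V) = 8 - (37*o - 36*V) = 8 - (-36*V + 37*o) = 8 + (-37*o + 36*V) = 8 - 37*o + 36*V)
1/(1168 + F(61, y(7))) = 1/(1168 + (8 - 37*61 + 36*√(5 + 7))) = 1/(1168 + (8 - 2257 + 36*√12)) = 1/(1168 + (8 - 2257 + 36*(2*√3))) = 1/(1168 + (8 - 2257 + 72*√3)) = 1/(1168 + (-2249 + 72*√3)) = 1/(-1081 + 72*√3)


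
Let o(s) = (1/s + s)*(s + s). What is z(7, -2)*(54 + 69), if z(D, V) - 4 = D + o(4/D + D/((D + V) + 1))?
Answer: 688595/294 ≈ 2342.2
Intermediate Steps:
o(s) = 2*s*(s + 1/s) (o(s) = (s + 1/s)*(2*s) = 2*s*(s + 1/s))
z(D, V) = 6 + D + 2*(4/D + D/(1 + D + V))² (z(D, V) = 4 + (D + (2 + 2*(4/D + D/((D + V) + 1))²)) = 4 + (D + (2 + 2*(4/D + D/(1 + D + V))²)) = 4 + (2 + D + 2*(4/D + D/(1 + D + V))²) = 6 + D + 2*(4/D + D/(1 + D + V))²)
z(7, -2)*(54 + 69) = (6 + 7 + 2*(4 + 7² + 4*7 + 4*(-2))²/(7²*(1 + 7 - 2)²))*(54 + 69) = (6 + 7 + 2*(1/49)*(4 + 49 + 28 - 8)²/6²)*123 = (6 + 7 + 2*(1/49)*(1/36)*73²)*123 = (6 + 7 + 2*(1/49)*(1/36)*5329)*123 = (6 + 7 + 5329/882)*123 = (16795/882)*123 = 688595/294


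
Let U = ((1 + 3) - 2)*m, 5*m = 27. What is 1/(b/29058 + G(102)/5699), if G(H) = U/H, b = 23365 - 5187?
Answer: 7038065535/4402978696 ≈ 1.5985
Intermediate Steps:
m = 27/5 (m = (⅕)*27 = 27/5 ≈ 5.4000)
U = 54/5 (U = ((1 + 3) - 2)*(27/5) = (4 - 2)*(27/5) = 2*(27/5) = 54/5 ≈ 10.800)
b = 18178
G(H) = 54/(5*H)
1/(b/29058 + G(102)/5699) = 1/(18178/29058 + ((54/5)/102)/5699) = 1/(18178*(1/29058) + ((54/5)*(1/102))*(1/5699)) = 1/(9089/14529 + (9/85)*(1/5699)) = 1/(9089/14529 + 9/484415) = 1/(4402978696/7038065535) = 7038065535/4402978696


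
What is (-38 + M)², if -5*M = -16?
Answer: 30276/25 ≈ 1211.0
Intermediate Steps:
M = 16/5 (M = -⅕*(-16) = 16/5 ≈ 3.2000)
(-38 + M)² = (-38 + 16/5)² = (-174/5)² = 30276/25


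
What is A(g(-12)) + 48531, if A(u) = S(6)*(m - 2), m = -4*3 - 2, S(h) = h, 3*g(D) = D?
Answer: 48435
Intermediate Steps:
g(D) = D/3
m = -14 (m = -12 - 2 = -14)
A(u) = -96 (A(u) = 6*(-14 - 2) = 6*(-16) = -96)
A(g(-12)) + 48531 = -96 + 48531 = 48435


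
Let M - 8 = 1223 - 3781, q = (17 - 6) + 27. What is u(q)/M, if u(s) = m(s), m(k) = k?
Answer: -19/1275 ≈ -0.014902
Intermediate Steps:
q = 38 (q = 11 + 27 = 38)
u(s) = s
M = -2550 (M = 8 + (1223 - 3781) = 8 - 2558 = -2550)
u(q)/M = 38/(-2550) = 38*(-1/2550) = -19/1275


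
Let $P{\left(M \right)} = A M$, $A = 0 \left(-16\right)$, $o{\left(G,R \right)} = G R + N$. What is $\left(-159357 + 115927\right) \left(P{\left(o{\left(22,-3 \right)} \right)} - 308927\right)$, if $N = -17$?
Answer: $13416699610$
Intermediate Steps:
$o{\left(G,R \right)} = -17 + G R$ ($o{\left(G,R \right)} = G R - 17 = -17 + G R$)
$A = 0$
$P{\left(M \right)} = 0$ ($P{\left(M \right)} = 0 M = 0$)
$\left(-159357 + 115927\right) \left(P{\left(o{\left(22,-3 \right)} \right)} - 308927\right) = \left(-159357 + 115927\right) \left(0 - 308927\right) = \left(-43430\right) \left(-308927\right) = 13416699610$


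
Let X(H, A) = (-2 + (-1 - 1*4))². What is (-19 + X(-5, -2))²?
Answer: 900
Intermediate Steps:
X(H, A) = 49 (X(H, A) = (-2 + (-1 - 4))² = (-2 - 5)² = (-7)² = 49)
(-19 + X(-5, -2))² = (-19 + 49)² = 30² = 900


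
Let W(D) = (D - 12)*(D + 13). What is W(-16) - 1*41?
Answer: 43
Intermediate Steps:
W(D) = (-12 + D)*(13 + D)
W(-16) - 1*41 = (-156 - 16 + (-16)**2) - 1*41 = (-156 - 16 + 256) - 41 = 84 - 41 = 43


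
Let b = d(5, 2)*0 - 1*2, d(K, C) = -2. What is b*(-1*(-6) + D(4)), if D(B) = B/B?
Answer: -14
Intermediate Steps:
D(B) = 1
b = -2 (b = -2*0 - 1*2 = 0 - 2 = -2)
b*(-1*(-6) + D(4)) = -2*(-1*(-6) + 1) = -2*(6 + 1) = -2*7 = -14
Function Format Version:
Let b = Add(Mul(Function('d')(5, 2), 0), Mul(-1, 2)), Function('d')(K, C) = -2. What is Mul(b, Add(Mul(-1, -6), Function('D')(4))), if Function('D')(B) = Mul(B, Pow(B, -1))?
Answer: -14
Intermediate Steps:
Function('D')(B) = 1
b = -2 (b = Add(Mul(-2, 0), Mul(-1, 2)) = Add(0, -2) = -2)
Mul(b, Add(Mul(-1, -6), Function('D')(4))) = Mul(-2, Add(Mul(-1, -6), 1)) = Mul(-2, Add(6, 1)) = Mul(-2, 7) = -14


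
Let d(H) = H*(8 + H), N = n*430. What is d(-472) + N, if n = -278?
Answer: 99468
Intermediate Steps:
N = -119540 (N = -278*430 = -119540)
d(-472) + N = -472*(8 - 472) - 119540 = -472*(-464) - 119540 = 219008 - 119540 = 99468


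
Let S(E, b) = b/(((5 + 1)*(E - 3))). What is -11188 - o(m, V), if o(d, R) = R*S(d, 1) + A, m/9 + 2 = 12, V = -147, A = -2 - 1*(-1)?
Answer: -1946489/174 ≈ -11187.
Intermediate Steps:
A = -1 (A = -2 + 1 = -1)
m = 90 (m = -18 + 9*12 = -18 + 108 = 90)
S(E, b) = b/(-18 + 6*E) (S(E, b) = b/((6*(-3 + E))) = b/(-18 + 6*E))
o(d, R) = -1 + R/(6*(-3 + d)) (o(d, R) = R*((1/6)*1/(-3 + d)) - 1 = R*(1/(6*(-3 + d))) - 1 = R/(6*(-3 + d)) - 1 = -1 + R/(6*(-3 + d)))
-11188 - o(m, V) = -11188 - (3 - 1*90 + (1/6)*(-147))/(-3 + 90) = -11188 - (3 - 90 - 49/2)/87 = -11188 - (-223)/(87*2) = -11188 - 1*(-223/174) = -11188 + 223/174 = -1946489/174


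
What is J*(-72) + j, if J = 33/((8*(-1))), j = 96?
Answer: 393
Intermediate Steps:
J = -33/8 (J = 33/(-8) = 33*(-1/8) = -33/8 ≈ -4.1250)
J*(-72) + j = -33/8*(-72) + 96 = 297 + 96 = 393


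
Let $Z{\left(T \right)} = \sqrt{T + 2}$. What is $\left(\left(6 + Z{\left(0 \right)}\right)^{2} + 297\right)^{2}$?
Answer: $112513 + 8040 \sqrt{2} \approx 1.2388 \cdot 10^{5}$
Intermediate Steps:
$Z{\left(T \right)} = \sqrt{2 + T}$
$\left(\left(6 + Z{\left(0 \right)}\right)^{2} + 297\right)^{2} = \left(\left(6 + \sqrt{2 + 0}\right)^{2} + 297\right)^{2} = \left(\left(6 + \sqrt{2}\right)^{2} + 297\right)^{2} = \left(297 + \left(6 + \sqrt{2}\right)^{2}\right)^{2}$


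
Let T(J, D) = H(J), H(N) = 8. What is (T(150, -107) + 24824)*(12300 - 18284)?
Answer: -148594688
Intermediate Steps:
T(J, D) = 8
(T(150, -107) + 24824)*(12300 - 18284) = (8 + 24824)*(12300 - 18284) = 24832*(-5984) = -148594688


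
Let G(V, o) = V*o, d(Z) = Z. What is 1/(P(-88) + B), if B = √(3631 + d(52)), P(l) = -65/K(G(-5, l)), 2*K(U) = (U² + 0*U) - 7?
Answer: 25167090/138032393440367 + 37478249649*√3683/138032393440367 ≈ 0.016478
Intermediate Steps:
K(U) = -7/2 + U²/2 (K(U) = ((U² + 0*U) - 7)/2 = ((U² + 0) - 7)/2 = (U² - 7)/2 = (-7 + U²)/2 = -7/2 + U²/2)
P(l) = -65/(-7/2 + 25*l²/2) (P(l) = -65/(-7/2 + (-5*l)²/2) = -65/(-7/2 + (25*l²)/2) = -65/(-7/2 + 25*l²/2))
B = √3683 (B = √(3631 + 52) = √3683 ≈ 60.688)
1/(P(-88) + B) = 1/(-130/(-7 + 25*(-88)²) + √3683) = 1/(-130/(-7 + 25*7744) + √3683) = 1/(-130/(-7 + 193600) + √3683) = 1/(-130/193593 + √3683)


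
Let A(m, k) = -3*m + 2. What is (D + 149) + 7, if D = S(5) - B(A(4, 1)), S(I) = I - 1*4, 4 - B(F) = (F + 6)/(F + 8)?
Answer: 155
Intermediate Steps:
A(m, k) = 2 - 3*m
B(F) = 4 - (6 + F)/(8 + F) (B(F) = 4 - (F + 6)/(F + 8) = 4 - (6 + F)/(8 + F))
S(I) = -4 + I (S(I) = I - 4 = -4 + I)
D = -1 (D = (-4 + 5) - (26 + 3*(2 - 3*4))/(8 + (2 - 3*4)) = 1 - (26 + 3*(2 - 12))/(8 + (2 - 12)) = 1 - (26 + 3*(-10))/(8 - 10) = 1 - (26 - 30)/(-2) = 1 - (-1)*(-4)/2 = 1 - 1*2 = 1 - 2 = -1)
(D + 149) + 7 = (-1 + 149) + 7 = 148 + 7 = 155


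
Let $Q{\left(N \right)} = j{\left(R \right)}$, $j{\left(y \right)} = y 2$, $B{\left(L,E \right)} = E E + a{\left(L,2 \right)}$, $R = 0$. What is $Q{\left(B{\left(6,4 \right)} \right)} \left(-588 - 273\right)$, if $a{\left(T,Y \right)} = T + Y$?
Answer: $0$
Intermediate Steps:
$B{\left(L,E \right)} = 2 + L + E^{2}$ ($B{\left(L,E \right)} = E E + \left(L + 2\right) = E^{2} + \left(2 + L\right) = 2 + L + E^{2}$)
$j{\left(y \right)} = 2 y$
$Q{\left(N \right)} = 0$ ($Q{\left(N \right)} = 2 \cdot 0 = 0$)
$Q{\left(B{\left(6,4 \right)} \right)} \left(-588 - 273\right) = 0 \left(-588 - 273\right) = 0 \left(-861\right) = 0$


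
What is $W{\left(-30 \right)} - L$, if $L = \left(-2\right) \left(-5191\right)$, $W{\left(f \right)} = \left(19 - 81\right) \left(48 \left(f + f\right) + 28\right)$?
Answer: $166442$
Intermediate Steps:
$W{\left(f \right)} = -1736 - 5952 f$ ($W{\left(f \right)} = - 62 \left(48 \cdot 2 f + 28\right) = - 62 \left(96 f + 28\right) = - 62 \left(28 + 96 f\right) = -1736 - 5952 f$)
$L = 10382$
$W{\left(-30 \right)} - L = \left(-1736 - -178560\right) - 10382 = \left(-1736 + 178560\right) - 10382 = 176824 - 10382 = 166442$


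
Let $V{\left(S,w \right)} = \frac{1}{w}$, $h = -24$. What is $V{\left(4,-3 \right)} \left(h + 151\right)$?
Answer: $- \frac{127}{3} \approx -42.333$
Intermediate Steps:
$V{\left(4,-3 \right)} \left(h + 151\right) = \frac{-24 + 151}{-3} = \left(- \frac{1}{3}\right) 127 = - \frac{127}{3}$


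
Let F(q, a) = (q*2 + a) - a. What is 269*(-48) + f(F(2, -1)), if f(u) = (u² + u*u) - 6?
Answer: -12886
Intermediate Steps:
F(q, a) = 2*q (F(q, a) = (2*q + a) - a = (a + 2*q) - a = 2*q)
f(u) = -6 + 2*u² (f(u) = (u² + u²) - 6 = 2*u² - 6 = -6 + 2*u²)
269*(-48) + f(F(2, -1)) = 269*(-48) + (-6 + 2*(2*2)²) = -12912 + (-6 + 2*4²) = -12912 + (-6 + 2*16) = -12912 + (-6 + 32) = -12912 + 26 = -12886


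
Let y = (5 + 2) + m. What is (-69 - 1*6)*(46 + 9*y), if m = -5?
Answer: -4800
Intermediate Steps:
y = 2 (y = (5 + 2) - 5 = 7 - 5 = 2)
(-69 - 1*6)*(46 + 9*y) = (-69 - 1*6)*(46 + 9*2) = (-69 - 6)*(46 + 18) = -75*64 = -4800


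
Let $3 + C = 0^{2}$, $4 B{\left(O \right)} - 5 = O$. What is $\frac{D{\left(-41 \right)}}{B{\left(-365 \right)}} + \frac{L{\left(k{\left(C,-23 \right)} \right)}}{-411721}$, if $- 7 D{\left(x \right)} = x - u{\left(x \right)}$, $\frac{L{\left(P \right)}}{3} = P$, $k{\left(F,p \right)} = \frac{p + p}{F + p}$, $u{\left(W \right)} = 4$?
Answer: $- \frac{5353339}{74933222} \approx -0.071441$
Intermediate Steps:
$B{\left(O \right)} = \frac{5}{4} + \frac{O}{4}$
$C = -3$ ($C = -3 + 0^{2} = -3 + 0 = -3$)
$k{\left(F,p \right)} = \frac{2 p}{F + p}$
$L{\left(P \right)} = 3 P$
$D{\left(x \right)} = \frac{4}{7} - \frac{x}{7}$ ($D{\left(x \right)} = - \frac{x - 4}{7} = - \frac{-4 + x}{7} = \frac{4}{7} - \frac{x}{7}$)
$\frac{D{\left(-41 \right)}}{B{\left(-365 \right)}} + \frac{L{\left(k{\left(C,-23 \right)} \right)}}{-411721} = \frac{\frac{4}{7} - - \frac{41}{7}}{\frac{5}{4} + \frac{1}{4} \left(-365\right)} + \frac{3 \cdot 2 \left(-23\right) \frac{1}{-3 - 23}}{-411721} = \frac{\frac{4}{7} + \frac{41}{7}}{\frac{5}{4} - \frac{365}{4}} + 3 \cdot 2 \left(-23\right) \frac{1}{-26} \left(- \frac{1}{411721}\right) = \frac{45}{7 \left(-90\right)} + 3 \cdot 2 \left(-23\right) \left(- \frac{1}{26}\right) \left(- \frac{1}{411721}\right) = \frac{45}{7} \left(- \frac{1}{90}\right) + 3 \cdot \frac{23}{13} \left(- \frac{1}{411721}\right) = - \frac{1}{14} + \frac{69}{13} \left(- \frac{1}{411721}\right) = - \frac{1}{14} - \frac{69}{5352373} = - \frac{5353339}{74933222}$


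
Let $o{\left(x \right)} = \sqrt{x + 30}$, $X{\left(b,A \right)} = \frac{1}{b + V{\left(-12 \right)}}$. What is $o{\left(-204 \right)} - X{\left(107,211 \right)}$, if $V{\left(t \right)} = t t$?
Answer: $- \frac{1}{251} + i \sqrt{174} \approx -0.0039841 + 13.191 i$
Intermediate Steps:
$V{\left(t \right)} = t^{2}$
$X{\left(b,A \right)} = \frac{1}{144 + b}$ ($X{\left(b,A \right)} = \frac{1}{b + \left(-12\right)^{2}} = \frac{1}{b + 144} = \frac{1}{144 + b}$)
$o{\left(x \right)} = \sqrt{30 + x}$
$o{\left(-204 \right)} - X{\left(107,211 \right)} = \sqrt{30 - 204} - \frac{1}{144 + 107} = \sqrt{-174} - \frac{1}{251} = i \sqrt{174} - \frac{1}{251} = - \frac{1}{251} + i \sqrt{174}$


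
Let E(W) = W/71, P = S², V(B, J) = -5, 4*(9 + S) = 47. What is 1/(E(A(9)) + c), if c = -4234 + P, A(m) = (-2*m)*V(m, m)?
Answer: -1136/4799793 ≈ -0.00023668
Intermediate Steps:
S = 11/4 (S = -9 + (¼)*47 = -9 + 47/4 = 11/4 ≈ 2.7500)
A(m) = 10*m (A(m) = -2*m*(-5) = 10*m)
P = 121/16 (P = (11/4)² = 121/16 ≈ 7.5625)
c = -67623/16 (c = -4234 + 121/16 = -67623/16 ≈ -4226.4)
E(W) = W/71 (E(W) = W*(1/71) = W/71)
1/(E(A(9)) + c) = 1/((10*9)/71 - 67623/16) = 1/((1/71)*90 - 67623/16) = 1/(90/71 - 67623/16) = 1/(-4799793/1136) = -1136/4799793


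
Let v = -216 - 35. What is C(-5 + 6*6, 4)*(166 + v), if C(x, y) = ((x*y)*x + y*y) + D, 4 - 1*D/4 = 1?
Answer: -329120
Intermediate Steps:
D = 12 (D = 16 - 4*1 = 16 - 4 = 12)
C(x, y) = 12 + y² + y*x² (C(x, y) = ((x*y)*x + y*y) + 12 = (y*x² + y²) + 12 = (y² + y*x²) + 12 = 12 + y² + y*x²)
v = -251
C(-5 + 6*6, 4)*(166 + v) = (12 + 4² + 4*(-5 + 6*6)²)*(166 - 251) = (12 + 16 + 4*(-5 + 36)²)*(-85) = (12 + 16 + 4*31²)*(-85) = (12 + 16 + 4*961)*(-85) = (12 + 16 + 3844)*(-85) = 3872*(-85) = -329120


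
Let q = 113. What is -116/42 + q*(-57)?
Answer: -135319/21 ≈ -6443.8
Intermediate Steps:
-116/42 + q*(-57) = -116/42 + 113*(-57) = -116*1/42 - 6441 = -58/21 - 6441 = -135319/21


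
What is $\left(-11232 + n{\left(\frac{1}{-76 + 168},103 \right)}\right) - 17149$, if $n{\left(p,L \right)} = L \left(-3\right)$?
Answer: $-28690$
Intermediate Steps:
$n{\left(p,L \right)} = - 3 L$
$\left(-11232 + n{\left(\frac{1}{-76 + 168},103 \right)}\right) - 17149 = \left(-11232 - 309\right) - 17149 = -11541 - 17149 = -28690$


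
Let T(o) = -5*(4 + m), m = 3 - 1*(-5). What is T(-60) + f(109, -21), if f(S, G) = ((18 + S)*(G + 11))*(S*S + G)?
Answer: -15062260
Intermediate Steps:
f(S, G) = (11 + G)*(18 + S)*(G + S²) (f(S, G) = ((18 + S)*(11 + G))*(S² + G) = ((11 + G)*(18 + S))*(G + S²) = (11 + G)*(18 + S)*(G + S²))
m = 8 (m = 3 + 5 = 8)
T(o) = -60 (T(o) = -5*(4 + 8) = -5*12 = -60)
T(-60) + f(109, -21) = -60 + (11*109³ + 18*(-21)² + 198*(-21) + 198*109² - 21*109³ + 109*(-21)² + 11*(-21)*109 + 18*(-21)*109²) = -60 + (11*1295029 + 18*441 - 4158 + 198*11881 - 21*1295029 + 109*441 - 25179 + 18*(-21)*11881) = -60 + (14245319 + 7938 - 4158 + 2352438 - 27195609 + 48069 - 25179 - 4491018) = -60 - 15062200 = -15062260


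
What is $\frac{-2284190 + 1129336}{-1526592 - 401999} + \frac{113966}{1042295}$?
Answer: $\frac{1423492351836}{2010160756345} \approx 0.70815$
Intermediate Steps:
$\frac{-2284190 + 1129336}{-1526592 - 401999} + \frac{113966}{1042295} = - \frac{1154854}{-1526592 - 401999} + 113966 \cdot \frac{1}{1042295} = - \frac{1154854}{-1928591} + \frac{113966}{1042295} = \left(-1154854\right) \left(- \frac{1}{1928591}\right) + \frac{113966}{1042295} = \frac{1154854}{1928591} + \frac{113966}{1042295} = \frac{1423492351836}{2010160756345}$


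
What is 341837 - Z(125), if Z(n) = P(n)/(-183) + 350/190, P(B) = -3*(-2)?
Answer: 396186986/1159 ≈ 3.4184e+5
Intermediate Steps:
P(B) = 6
Z(n) = 2097/1159 (Z(n) = 6/(-183) + 350/190 = 6*(-1/183) + 350*(1/190) = -2/61 + 35/19 = 2097/1159)
341837 - Z(125) = 341837 - 1*2097/1159 = 341837 - 2097/1159 = 396186986/1159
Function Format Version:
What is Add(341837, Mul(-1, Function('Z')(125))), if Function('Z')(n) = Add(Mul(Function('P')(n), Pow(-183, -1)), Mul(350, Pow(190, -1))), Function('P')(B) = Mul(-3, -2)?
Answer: Rational(396186986, 1159) ≈ 3.4184e+5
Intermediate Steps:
Function('P')(B) = 6
Function('Z')(n) = Rational(2097, 1159) (Function('Z')(n) = Add(Mul(6, Pow(-183, -1)), Mul(350, Pow(190, -1))) = Add(Mul(6, Rational(-1, 183)), Mul(350, Rational(1, 190))) = Add(Rational(-2, 61), Rational(35, 19)) = Rational(2097, 1159))
Add(341837, Mul(-1, Function('Z')(125))) = Add(341837, Mul(-1, Rational(2097, 1159))) = Add(341837, Rational(-2097, 1159)) = Rational(396186986, 1159)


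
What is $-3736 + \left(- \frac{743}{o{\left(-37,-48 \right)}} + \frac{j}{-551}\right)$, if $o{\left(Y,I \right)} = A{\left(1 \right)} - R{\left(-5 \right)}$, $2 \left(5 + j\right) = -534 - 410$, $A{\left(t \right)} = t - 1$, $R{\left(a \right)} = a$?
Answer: $- \frac{10699688}{2755} \approx -3883.7$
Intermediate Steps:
$A{\left(t \right)} = -1 + t$
$j = -477$ ($j = -5 + \frac{-534 - 410}{2} = -5 + \frac{1}{2} \left(-944\right) = -5 - 472 = -477$)
$o{\left(Y,I \right)} = 5$ ($o{\left(Y,I \right)} = \left(-1 + 1\right) - -5 = 0 + 5 = 5$)
$-3736 + \left(- \frac{743}{o{\left(-37,-48 \right)}} + \frac{j}{-551}\right) = -3736 - \left(- \frac{477}{551} + \frac{743}{5}\right) = -3736 - \frac{407008}{2755} = - \frac{10699688}{2755}$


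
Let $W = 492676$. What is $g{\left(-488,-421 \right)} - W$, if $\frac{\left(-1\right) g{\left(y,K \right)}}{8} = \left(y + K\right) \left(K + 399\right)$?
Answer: $-652660$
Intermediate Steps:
$g{\left(y,K \right)} = - 8 \left(399 + K\right) \left(K + y\right)$ ($g{\left(y,K \right)} = - 8 \left(y + K\right) \left(K + 399\right) = - 8 \left(K + y\right) \left(399 + K\right) = - 8 \left(399 + K\right) \left(K + y\right)$)
$g{\left(-488,-421 \right)} - W = \left(\left(-3192\right) \left(-421\right) - -1557696 - 8 \left(-421\right)^{2} - \left(-3368\right) \left(-488\right)\right) - 492676 = \left(1343832 + 1557696 - 1417928 - 1643584\right) - 492676 = -159984 - 492676 = -652660$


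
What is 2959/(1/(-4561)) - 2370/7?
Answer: -94474363/7 ≈ -1.3496e+7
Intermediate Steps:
2959/(1/(-4561)) - 2370/7 = 2959/(-1/4561) - 2370*1/7 = 2959*(-4561) - 2370/7 = -13495999 - 2370/7 = -94474363/7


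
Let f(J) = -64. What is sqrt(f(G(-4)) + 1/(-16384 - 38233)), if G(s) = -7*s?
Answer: I*sqrt(190913122713)/54617 ≈ 8.0*I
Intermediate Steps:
sqrt(f(G(-4)) + 1/(-16384 - 38233)) = sqrt(-64 + 1/(-16384 - 38233)) = sqrt(-64 + 1/(-54617)) = sqrt(-64 - 1/54617) = sqrt(-3495489/54617) = I*sqrt(190913122713)/54617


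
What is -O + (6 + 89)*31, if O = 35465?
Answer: -32520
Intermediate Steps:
-O + (6 + 89)*31 = -1*35465 + (6 + 89)*31 = -35465 + 95*31 = -35465 + 2945 = -32520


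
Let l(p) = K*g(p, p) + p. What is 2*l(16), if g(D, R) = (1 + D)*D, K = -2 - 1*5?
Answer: -3776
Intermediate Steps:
K = -7 (K = -2 - 5 = -7)
g(D, R) = D*(1 + D)
l(p) = p - 7*p*(1 + p) (l(p) = -7*p*(1 + p) + p = p - 7*p*(1 + p))
2*l(16) = 2*(16*(-6 - 7*16)) = 2*(16*(-6 - 112)) = 2*(16*(-118)) = 2*(-1888) = -3776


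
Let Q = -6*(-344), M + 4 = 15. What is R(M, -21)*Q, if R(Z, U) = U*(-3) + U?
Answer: 86688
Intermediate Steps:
M = 11 (M = -4 + 15 = 11)
Q = 2064
R(Z, U) = -2*U (R(Z, U) = -3*U + U = -2*U)
R(M, -21)*Q = -2*(-21)*2064 = 42*2064 = 86688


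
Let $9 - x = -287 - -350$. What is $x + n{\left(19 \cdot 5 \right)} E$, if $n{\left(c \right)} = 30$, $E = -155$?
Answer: $-4704$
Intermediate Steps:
$x = -54$ ($x = 9 - \left(-287 - -350\right) = 9 - \left(-287 + 350\right) = 9 - 63 = -54$)
$x + n{\left(19 \cdot 5 \right)} E = -54 + 30 \left(-155\right) = -54 - 4650 = -4704$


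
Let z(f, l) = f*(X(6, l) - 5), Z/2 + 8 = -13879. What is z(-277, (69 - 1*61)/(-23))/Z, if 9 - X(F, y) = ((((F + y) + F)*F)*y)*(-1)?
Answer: -1488598/7346223 ≈ -0.20263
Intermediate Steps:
Z = -27774 (Z = -16 + 2*(-13879) = -16 - 27758 = -27774)
X(F, y) = 9 + F*y*(y + 2*F) (X(F, y) = 9 - (((F + y) + F)*F)*y*(-1) = 9 - ((y + 2*F)*F)*y*(-1) = 9 - (F*(y + 2*F))*y*(-1) = 9 - F*y*(y + 2*F)*(-1) = 9 - (-1)*F*y*(y + 2*F) = 9 + F*y*(y + 2*F))
z(f, l) = f*(4 + 6*l**2 + 72*l) (z(f, l) = f*((9 + 6*l**2 + 2*l*6**2) - 5) = f*((9 + 6*l**2 + 2*l*36) - 5) = f*((9 + 6*l**2 + 72*l) - 5) = f*(4 + 6*l**2 + 72*l))
z(-277, (69 - 1*61)/(-23))/Z = (2*(-277)*(2 + 3*((69 - 1*61)/(-23))**2 + 36*((69 - 1*61)/(-23))))/(-27774) = (2*(-277)*(2 + 3*((69 - 61)*(-1/23))**2 + 36*((69 - 61)*(-1/23))))*(-1/27774) = (2*(-277)*(2 + 3*(8*(-1/23))**2 + 36*(8*(-1/23))))*(-1/27774) = (2*(-277)*(2 + 3*(-8/23)**2 + 36*(-8/23)))*(-1/27774) = (2*(-277)*(2 + 3*(64/529) - 288/23))*(-1/27774) = (2*(-277)*(2 + 192/529 - 288/23))*(-1/27774) = (2*(-277)*(-5374/529))*(-1/27774) = (2977196/529)*(-1/27774) = -1488598/7346223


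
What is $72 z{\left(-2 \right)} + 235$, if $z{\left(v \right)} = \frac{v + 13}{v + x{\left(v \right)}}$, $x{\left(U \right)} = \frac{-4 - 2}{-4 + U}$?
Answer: $-557$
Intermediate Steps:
$x{\left(U \right)} = - \frac{6}{-4 + U}$
$z{\left(v \right)} = \frac{13 + v}{v - \frac{6}{-4 + v}}$ ($z{\left(v \right)} = \frac{v + 13}{v - \frac{6}{-4 + v}} = \frac{13 + v}{v - \frac{6}{-4 + v}}$)
$72 z{\left(-2 \right)} + 235 = 72 \frac{\left(-4 - 2\right) \left(13 - 2\right)}{-6 - 2 \left(-4 - 2\right)} + 235 = 72 \frac{1}{-6 - -12} \left(-6\right) 11 + 235 = 72 \frac{1}{-6 + 12} \left(-6\right) 11 + 235 = 72 \cdot \frac{1}{6} \left(-6\right) 11 + 235 = 72 \left(-11\right) + 235 = -792 + 235 = -557$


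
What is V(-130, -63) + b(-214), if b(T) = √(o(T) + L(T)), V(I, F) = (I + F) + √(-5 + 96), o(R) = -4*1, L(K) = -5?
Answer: -193 + √91 + 3*I ≈ -183.46 + 3.0*I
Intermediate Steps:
o(R) = -4
V(I, F) = F + I + √91 (V(I, F) = (F + I) + √91 = F + I + √91)
b(T) = 3*I (b(T) = √(-4 - 5) = √(-9) = 3*I)
V(-130, -63) + b(-214) = (-63 - 130 + √91) + 3*I = (-193 + √91) + 3*I = -193 + √91 + 3*I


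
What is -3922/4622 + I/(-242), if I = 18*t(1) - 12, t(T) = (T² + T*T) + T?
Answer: -285812/279631 ≈ -1.0221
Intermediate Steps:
t(T) = T + 2*T² (t(T) = (T² + T²) + T = 2*T² + T = T + 2*T²)
I = 42 (I = 18*(1*(1 + 2*1)) - 12 = 18*(1*(1 + 2)) - 12 = 18*(1*3) - 12 = 18*3 - 12 = 54 - 12 = 42)
-3922/4622 + I/(-242) = -3922/4622 + 42/(-242) = -3922*1/4622 + 42*(-1/242) = -1961/2311 - 21/121 = -285812/279631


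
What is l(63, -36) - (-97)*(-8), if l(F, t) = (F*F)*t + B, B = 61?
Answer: -143599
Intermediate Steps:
l(F, t) = 61 + t*F**2 (l(F, t) = (F*F)*t + 61 = F**2*t + 61 = t*F**2 + 61 = 61 + t*F**2)
l(63, -36) - (-97)*(-8) = (61 - 36*63**2) - (-97)*(-8) = (61 - 36*3969) - 1*776 = (61 - 142884) - 776 = -142823 - 776 = -143599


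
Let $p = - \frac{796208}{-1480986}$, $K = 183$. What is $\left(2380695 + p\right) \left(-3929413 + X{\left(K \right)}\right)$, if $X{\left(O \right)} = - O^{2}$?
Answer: $- \frac{6986153889807344578}{740493} \approx -9.4345 \cdot 10^{12}$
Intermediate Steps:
$p = \frac{398104}{740493}$ ($p = \left(-796208\right) \left(- \frac{1}{1480986}\right) = \frac{398104}{740493} \approx 0.53762$)
$\left(2380695 + p\right) \left(-3929413 + X{\left(K \right)}\right) = \left(2380695 + \frac{398104}{740493}\right) \left(-3929413 - 183^{2}\right) = \frac{1762888380739 \left(-3929413 - 33489\right)}{740493} = \frac{1762888380739}{740493} \left(-3962902\right) = - \frac{6986153889807344578}{740493}$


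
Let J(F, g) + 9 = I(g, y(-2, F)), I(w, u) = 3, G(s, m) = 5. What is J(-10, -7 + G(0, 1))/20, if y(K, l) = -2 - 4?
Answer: -3/10 ≈ -0.30000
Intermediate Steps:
y(K, l) = -6
J(F, g) = -6 (J(F, g) = -9 + 3 = -6)
J(-10, -7 + G(0, 1))/20 = -6/20 = -6*1/20 = -3/10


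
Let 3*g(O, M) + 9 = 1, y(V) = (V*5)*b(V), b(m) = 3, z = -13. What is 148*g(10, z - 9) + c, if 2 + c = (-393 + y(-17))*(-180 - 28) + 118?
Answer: 403516/3 ≈ 1.3451e+5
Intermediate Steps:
y(V) = 15*V (y(V) = (V*5)*3 = (5*V)*3 = 15*V)
g(O, M) = -8/3 (g(O, M) = -3 + (⅓)*1 = -3 + ⅓ = -8/3)
c = 134900 (c = -2 + ((-393 + 15*(-17))*(-180 - 28) + 118) = -2 + ((-393 - 255)*(-208) + 118) = -2 + (-648*(-208) + 118) = -2 + (134784 + 118) = -2 + 134902 = 134900)
148*g(10, z - 9) + c = 148*(-8/3) + 134900 = -1184/3 + 134900 = 403516/3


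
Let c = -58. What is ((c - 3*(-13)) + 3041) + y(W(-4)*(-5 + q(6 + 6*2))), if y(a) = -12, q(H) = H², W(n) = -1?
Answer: 3010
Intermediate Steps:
((c - 3*(-13)) + 3041) + y(W(-4)*(-5 + q(6 + 6*2))) = ((-58 - 3*(-13)) + 3041) - 12 = ((-58 - 1*(-39)) + 3041) - 12 = ((-58 + 39) + 3041) - 12 = (-19 + 3041) - 12 = 3022 - 12 = 3010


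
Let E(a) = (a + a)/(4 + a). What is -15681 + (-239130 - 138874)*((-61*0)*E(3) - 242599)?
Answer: 91703376715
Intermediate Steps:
E(a) = 2*a/(4 + a) (E(a) = (2*a)/(4 + a) = 2*a/(4 + a))
-15681 + (-239130 - 138874)*((-61*0)*E(3) - 242599) = -15681 + (-239130 - 138874)*((-61*0)*(2*3/(4 + 3)) - 242599) = -15681 - 378004*(0*(2*3/7) - 242599) = -15681 - 378004*(0*(2*3*(⅐)) - 242599) = -15681 - 378004*(0*(6/7) - 242599) = -15681 - 378004*(0 - 242599) = -15681 - 378004*(-242599) = -15681 + 91703392396 = 91703376715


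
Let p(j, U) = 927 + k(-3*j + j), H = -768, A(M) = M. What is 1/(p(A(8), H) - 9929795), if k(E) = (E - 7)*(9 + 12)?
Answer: -1/9929351 ≈ -1.0071e-7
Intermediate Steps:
k(E) = -147 + 21*E (k(E) = (-7 + E)*21 = -147 + 21*E)
p(j, U) = 780 - 42*j (p(j, U) = 927 + (-147 + 21*(-3*j + j)) = 927 + (-147 + 21*(-2*j)) = 927 + (-147 - 42*j) = 780 - 42*j)
1/(p(A(8), H) - 9929795) = 1/((780 - 42*8) - 9929795) = 1/((780 - 336) - 9929795) = 1/(444 - 9929795) = 1/(-9929351) = -1/9929351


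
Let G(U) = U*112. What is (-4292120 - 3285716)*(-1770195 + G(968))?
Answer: 12592688730244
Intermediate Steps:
G(U) = 112*U
(-4292120 - 3285716)*(-1770195 + G(968)) = (-4292120 - 3285716)*(-1770195 + 112*968) = -7577836*(-1770195 + 108416) = -7577836*(-1661779) = 12592688730244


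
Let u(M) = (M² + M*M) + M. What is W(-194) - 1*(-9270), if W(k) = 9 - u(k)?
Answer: -65799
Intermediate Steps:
u(M) = M + 2*M² (u(M) = (M² + M²) + M = 2*M² + M = M + 2*M²)
W(k) = 9 - k*(1 + 2*k)
W(-194) - 1*(-9270) = (9 - 1*(-194)*(1 + 2*(-194))) - 1*(-9270) = (9 - 1*(-194)*(1 - 388)) + 9270 = (9 - 1*(-194)*(-387)) + 9270 = (9 - 75078) + 9270 = -75069 + 9270 = -65799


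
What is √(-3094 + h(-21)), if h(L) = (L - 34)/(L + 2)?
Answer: I*√1115889/19 ≈ 55.598*I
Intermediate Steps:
h(L) = (-34 + L)/(2 + L)
√(-3094 + h(-21)) = √(-3094 + (-34 - 21)/(2 - 21)) = √(-3094 - 55/(-19)) = √(-3094 - 1/19*(-55)) = √(-3094 + 55/19) = √(-58731/19) = I*√1115889/19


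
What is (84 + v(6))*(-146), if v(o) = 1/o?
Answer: -36865/3 ≈ -12288.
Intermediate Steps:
v(o) = 1/o
(84 + v(6))*(-146) = (84 + 1/6)*(-146) = (84 + ⅙)*(-146) = (505/6)*(-146) = -36865/3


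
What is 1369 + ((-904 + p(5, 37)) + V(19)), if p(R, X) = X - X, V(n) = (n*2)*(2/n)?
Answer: 469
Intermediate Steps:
V(n) = 4 (V(n) = (2*n)*(2/n) = 4)
p(R, X) = 0
1369 + ((-904 + p(5, 37)) + V(19)) = 1369 + ((-904 + 0) + 4) = 1369 + (-904 + 4) = 1369 - 900 = 469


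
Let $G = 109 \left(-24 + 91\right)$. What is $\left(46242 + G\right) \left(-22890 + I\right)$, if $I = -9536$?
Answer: $-1736250170$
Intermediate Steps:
$G = 7303$ ($G = 109 \cdot 67 = 7303$)
$\left(46242 + G\right) \left(-22890 + I\right) = \left(46242 + 7303\right) \left(-22890 - 9536\right) = 53545 \left(-32426\right) = -1736250170$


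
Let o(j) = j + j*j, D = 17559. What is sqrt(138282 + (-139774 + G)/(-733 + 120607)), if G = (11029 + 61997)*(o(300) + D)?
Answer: sqrt(732813378017118)/59937 ≈ 451.65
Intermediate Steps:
o(j) = j + j**2
G = 7876511334 (G = (11029 + 61997)*(300*(1 + 300) + 17559) = 73026*(300*301 + 17559) = 73026*(90300 + 17559) = 73026*107859 = 7876511334)
sqrt(138282 + (-139774 + G)/(-733 + 120607)) = sqrt(138282 + (-139774 + 7876511334)/(-733 + 120607)) = sqrt(138282 + 7876371560/119874) = sqrt(138282 + 7876371560*(1/119874)) = sqrt(138282 + 3938185780/59937) = sqrt(12226394014/59937) = sqrt(732813378017118)/59937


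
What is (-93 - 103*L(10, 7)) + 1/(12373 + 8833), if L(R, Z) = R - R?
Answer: -1972157/21206 ≈ -93.000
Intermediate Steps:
L(R, Z) = 0
(-93 - 103*L(10, 7)) + 1/(12373 + 8833) = (-93 - 103*0) + 1/(12373 + 8833) = (-93 + 0) + 1/21206 = -93 + 1/21206 = -1972157/21206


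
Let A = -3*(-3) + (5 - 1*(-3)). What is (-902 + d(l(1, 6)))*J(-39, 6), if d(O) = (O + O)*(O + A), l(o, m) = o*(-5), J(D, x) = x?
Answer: -6132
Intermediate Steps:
l(o, m) = -5*o
A = 17 (A = 9 + (5 + 3) = 9 + 8 = 17)
d(O) = 2*O*(17 + O) (d(O) = (O + O)*(O + 17) = (2*O)*(17 + O) = 2*O*(17 + O))
(-902 + d(l(1, 6)))*J(-39, 6) = (-902 + 2*(-5*1)*(17 - 5*1))*6 = (-902 + 2*(-5)*(17 - 5))*6 = (-902 + 2*(-5)*12)*6 = (-902 - 120)*6 = -1022*6 = -6132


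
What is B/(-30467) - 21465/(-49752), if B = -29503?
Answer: 235756379/168421576 ≈ 1.3998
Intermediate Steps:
B/(-30467) - 21465/(-49752) = -29503/(-30467) - 21465/(-49752) = -29503*(-1/30467) - 21465*(-1/49752) = 29503/30467 + 2385/5528 = 235756379/168421576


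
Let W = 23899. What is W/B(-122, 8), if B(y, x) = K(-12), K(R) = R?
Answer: -23899/12 ≈ -1991.6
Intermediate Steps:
B(y, x) = -12
W/B(-122, 8) = 23899/(-12) = 23899*(-1/12) = -23899/12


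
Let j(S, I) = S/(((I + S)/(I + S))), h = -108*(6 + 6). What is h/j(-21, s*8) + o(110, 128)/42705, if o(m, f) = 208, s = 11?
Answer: 1419232/22995 ≈ 61.719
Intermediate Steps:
h = -1296 (h = -108*12 = -1296)
j(S, I) = S (j(S, I) = S/1 = S*1 = S)
h/j(-21, s*8) + o(110, 128)/42705 = -1296/(-21) + 208/42705 = -1296*(-1/21) + 208*(1/42705) = 432/7 + 16/3285 = 1419232/22995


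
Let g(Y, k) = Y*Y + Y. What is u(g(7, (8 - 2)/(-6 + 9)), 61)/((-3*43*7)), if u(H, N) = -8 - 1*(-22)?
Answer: -2/129 ≈ -0.015504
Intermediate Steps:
g(Y, k) = Y + Y**2 (g(Y, k) = Y**2 + Y = Y + Y**2)
u(H, N) = 14 (u(H, N) = -8 + 22 = 14)
u(g(7, (8 - 2)/(-6 + 9)), 61)/((-3*43*7)) = 14/((-3*43*7)) = 14/((-129*7)) = 14/(-903) = 14*(-1/903) = -2/129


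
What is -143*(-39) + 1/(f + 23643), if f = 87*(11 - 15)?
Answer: 129916216/23295 ≈ 5577.0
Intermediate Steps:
f = -348 (f = 87*(-4) = -348)
-143*(-39) + 1/(f + 23643) = -143*(-39) + 1/(-348 + 23643) = 5577 + 1/23295 = 129916216/23295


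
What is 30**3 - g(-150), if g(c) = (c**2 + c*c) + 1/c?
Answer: -2699999/150 ≈ -18000.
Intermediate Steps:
g(c) = 1/c + 2*c**2 (g(c) = (c**2 + c**2) + 1/c = 2*c**2 + 1/c = 1/c + 2*c**2)
30**3 - g(-150) = 30**3 - (1 + 2*(-150)**3)/(-150) = 27000 - (-1)*(1 + 2*(-3375000))/150 = 27000 - (-1)*(1 - 6750000)/150 = 27000 - (-1)*(-6749999)/150 = 27000 - 1*6749999/150 = 27000 - 6749999/150 = -2699999/150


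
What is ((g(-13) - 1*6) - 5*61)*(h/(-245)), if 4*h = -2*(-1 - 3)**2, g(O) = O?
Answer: -2592/245 ≈ -10.580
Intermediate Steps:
h = -8 (h = (-2*(-1 - 3)**2)/4 = (-2*(-4)**2)/4 = (-2*16)/4 = (1/4)*(-32) = -8)
((g(-13) - 1*6) - 5*61)*(h/(-245)) = ((-13 - 1*6) - 5*61)*(-8/(-245)) = ((-13 - 6) - 305)*(-8*(-1/245)) = (-19 - 305)*(8/245) = -324*8/245 = -2592/245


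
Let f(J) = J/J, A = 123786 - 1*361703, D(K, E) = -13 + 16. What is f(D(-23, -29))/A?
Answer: -1/237917 ≈ -4.2031e-6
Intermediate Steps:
D(K, E) = 3
A = -237917 (A = 123786 - 361703 = -237917)
f(J) = 1
f(D(-23, -29))/A = 1/(-237917) = 1*(-1/237917) = -1/237917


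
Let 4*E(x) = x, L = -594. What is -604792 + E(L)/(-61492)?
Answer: -74379739031/122984 ≈ -6.0479e+5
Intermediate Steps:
E(x) = x/4
-604792 + E(L)/(-61492) = -604792 + ((1/4)*(-594))/(-61492) = -604792 - 297/2*(-1/61492) = -604792 + 297/122984 = -74379739031/122984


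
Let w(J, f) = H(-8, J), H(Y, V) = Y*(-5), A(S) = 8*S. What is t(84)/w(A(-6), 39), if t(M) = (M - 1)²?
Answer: 6889/40 ≈ 172.23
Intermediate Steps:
t(M) = (-1 + M)²
H(Y, V) = -5*Y
w(J, f) = 40 (w(J, f) = -5*(-8) = 40)
t(84)/w(A(-6), 39) = (-1 + 84)²/40 = 83²*(1/40) = 6889*(1/40) = 6889/40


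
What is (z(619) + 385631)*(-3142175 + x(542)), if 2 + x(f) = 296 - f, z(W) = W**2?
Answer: -2415869663016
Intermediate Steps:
x(f) = 294 - f (x(f) = -2 + (296 - f) = 294 - f)
(z(619) + 385631)*(-3142175 + x(542)) = (619**2 + 385631)*(-3142175 + (294 - 1*542)) = (383161 + 385631)*(-3142175 + (294 - 542)) = 768792*(-3142175 - 248) = 768792*(-3142423) = -2415869663016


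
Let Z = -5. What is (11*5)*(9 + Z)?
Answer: 220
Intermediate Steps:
(11*5)*(9 + Z) = (11*5)*(9 - 5) = 55*4 = 220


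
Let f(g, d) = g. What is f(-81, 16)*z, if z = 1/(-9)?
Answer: 9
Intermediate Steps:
z = -⅑ ≈ -0.11111
f(-81, 16)*z = -81*(-⅑) = 9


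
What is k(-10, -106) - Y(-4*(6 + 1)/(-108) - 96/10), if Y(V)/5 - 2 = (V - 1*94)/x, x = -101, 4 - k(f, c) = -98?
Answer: 236933/2727 ≈ 86.884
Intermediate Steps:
k(f, c) = 102 (k(f, c) = 4 - 1*(-98) = 4 + 98 = 102)
Y(V) = 1480/101 - 5*V/101 (Y(V) = 10 + 5*((V - 1*94)/(-101)) = 10 + 5*((V - 94)*(-1/101)) = 10 + 5*((-94 + V)*(-1/101)) = 10 + 5*(94/101 - V/101) = 10 + (470/101 - 5*V/101) = 1480/101 - 5*V/101)
k(-10, -106) - Y(-4*(6 + 1)/(-108) - 96/10) = 102 - (1480/101 - 5*(-4*(6 + 1)/(-108) - 96/10)/101) = 102 - (1480/101 - 5*(-4*7*(-1/108) - 96*⅒)/101) = 102 - (1480/101 - 5*(-28*(-1/108) - 48/5)/101) = 102 - (1480/101 - 5*(7/27 - 48/5)/101) = 102 - (1480/101 - 5/101*(-1261/135)) = 102 - (1480/101 + 1261/2727) = 102 - 1*41221/2727 = 102 - 41221/2727 = 236933/2727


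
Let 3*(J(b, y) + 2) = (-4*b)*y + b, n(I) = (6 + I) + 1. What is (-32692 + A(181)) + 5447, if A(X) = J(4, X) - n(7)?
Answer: -28225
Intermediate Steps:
n(I) = 7 + I
J(b, y) = -2 + b/3 - 4*b*y/3 (J(b, y) = -2 + ((-4*b)*y + b)/3 = -2 + (-4*b*y + b)/3 = -2 + (b - 4*b*y)/3 = -2 + (b/3 - 4*b*y/3) = -2 + b/3 - 4*b*y/3)
A(X) = -44/3 - 16*X/3 (A(X) = (-2 + (⅓)*4 - 4/3*4*X) - (7 + 7) = (-2 + 4/3 - 16*X/3) - 1*14 = (-⅔ - 16*X/3) - 14 = -44/3 - 16*X/3)
(-32692 + A(181)) + 5447 = (-32692 + (-44/3 - 16/3*181)) + 5447 = (-32692 + (-44/3 - 2896/3)) + 5447 = (-32692 - 980) + 5447 = -33672 + 5447 = -28225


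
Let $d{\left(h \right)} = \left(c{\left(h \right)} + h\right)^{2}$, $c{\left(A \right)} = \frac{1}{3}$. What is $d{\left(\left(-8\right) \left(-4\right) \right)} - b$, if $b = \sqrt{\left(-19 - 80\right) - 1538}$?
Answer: $\frac{9409}{9} - i \sqrt{1637} \approx 1045.4 - 40.46 i$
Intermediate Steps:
$c{\left(A \right)} = \frac{1}{3}$
$d{\left(h \right)} = \left(\frac{1}{3} + h\right)^{2}$
$b = i \sqrt{1637}$ ($b = \sqrt{\left(-19 - 80\right) - 1538} = \sqrt{-99 - 1538} = \sqrt{-1637} = i \sqrt{1637} \approx 40.46 i$)
$d{\left(\left(-8\right) \left(-4\right) \right)} - b = \frac{\left(1 + 3 \left(\left(-8\right) \left(-4\right)\right)\right)^{2}}{9} - i \sqrt{1637} = \frac{\left(1 + 3 \cdot 32\right)^{2}}{9} - i \sqrt{1637} = \frac{\left(1 + 96\right)^{2}}{9} - i \sqrt{1637} = \frac{97^{2}}{9} - i \sqrt{1637} = \frac{1}{9} \cdot 9409 - i \sqrt{1637} = \frac{9409}{9} - i \sqrt{1637}$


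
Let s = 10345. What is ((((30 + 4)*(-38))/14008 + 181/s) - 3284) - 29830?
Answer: -70568411249/2131070 ≈ -33114.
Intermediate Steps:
((((30 + 4)*(-38))/14008 + 181/s) - 3284) - 29830 = ((((30 + 4)*(-38))/14008 + 181/10345) - 3284) - 29830 = (((34*(-38))*(1/14008) + 181*(1/10345)) - 3284) - 29830 = ((-1292*1/14008 + 181/10345) - 3284) - 29830 = ((-19/206 + 181/10345) - 3284) - 29830 = (-159269/2131070 - 3284) - 29830 = -6998593149/2131070 - 29830 = -70568411249/2131070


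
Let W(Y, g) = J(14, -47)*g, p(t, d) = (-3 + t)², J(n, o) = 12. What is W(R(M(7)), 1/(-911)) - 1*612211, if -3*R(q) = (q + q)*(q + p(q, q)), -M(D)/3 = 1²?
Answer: -557724233/911 ≈ -6.1221e+5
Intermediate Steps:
M(D) = -3 (M(D) = -3*1² = -3*1 = -3)
R(q) = -2*q*(q + (-3 + q)²)/3 (R(q) = -(q + q)*(q + (-3 + q)²)/3 = -2*q*(q + (-3 + q)²)/3)
W(Y, g) = 12*g
W(R(M(7)), 1/(-911)) - 1*612211 = 12/(-911) - 1*612211 = 12*(-1/911) - 612211 = -12/911 - 612211 = -557724233/911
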